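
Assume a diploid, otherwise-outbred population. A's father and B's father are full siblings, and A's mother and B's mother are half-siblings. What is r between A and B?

0.1875

Relatedness sums over independent paths through distinct common ancestors.
A and B are related in two ways: first cousins through their fathers (r = 1/8) and half first cousins through their mothers (r = 1/16).
r = 1/8 + 1/16 = 0.1875.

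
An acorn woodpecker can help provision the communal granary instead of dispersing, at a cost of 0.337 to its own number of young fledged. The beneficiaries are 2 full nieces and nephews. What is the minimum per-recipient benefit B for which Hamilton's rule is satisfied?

r to a full niece or nephew = 0.25 (full aunt/uncle↔niece/nephew: two paths of length 3 through the shared grandparent pair: r = 2·(1/2)^3 = 1/4).
Hamilton's rule with n recipients of equal r: n·r·B > C, so B > C/(n·r) = 0.337/(2·0.25) = 0.674.

0.674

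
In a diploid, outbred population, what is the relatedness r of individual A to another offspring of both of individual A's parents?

0.5

Each parent–offspring link contributes a factor of 1/2, and independent paths through distinct common ancestors add.
Full sibs share both parents — two paths of length 2: r = 2·(1/2)^2 = 1/2.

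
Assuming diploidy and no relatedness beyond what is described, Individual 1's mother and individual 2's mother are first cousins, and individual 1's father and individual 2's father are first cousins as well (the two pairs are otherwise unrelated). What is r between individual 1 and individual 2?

Independent pedigree routes through distinct common ancestors add.
Individual 1 and individual 2 are related in two ways: second cousins through their mothers (r = 1/32) and second cousins through their fathers (r = 1/32).
r = 1/32 + 1/32 = 0.0625.

0.0625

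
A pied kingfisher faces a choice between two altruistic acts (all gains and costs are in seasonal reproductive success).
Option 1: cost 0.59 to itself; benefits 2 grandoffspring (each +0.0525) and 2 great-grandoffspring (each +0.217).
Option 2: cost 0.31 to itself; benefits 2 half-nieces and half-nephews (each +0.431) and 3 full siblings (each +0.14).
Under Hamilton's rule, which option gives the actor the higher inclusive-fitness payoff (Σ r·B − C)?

Option 1: r to a grandoffspring = 0.25.
Option 1: r to a great-grandoffspring = 0.125.
Option 1: Σ r·B − C = (2·0.25·0.0525 + 2·0.125·0.217) − 0.59 = -0.5095.
Option 2: r to a half-niece or half-nephew = 0.125.
Option 2: r to a full sibling = 0.5.
Option 2: Σ r·B − C = (2·0.125·0.431 + 3·0.5·0.14) − 0.31 = 0.00775.
Option 2 has the higher net inclusive-fitness payoff.

Option 2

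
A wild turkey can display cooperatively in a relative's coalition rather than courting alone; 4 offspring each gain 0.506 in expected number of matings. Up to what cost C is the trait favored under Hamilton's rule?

r to an offspring = 1/2 (one parent–offspring link: r = (1/2)^1 = 1/2).
Hamilton's rule: n·r·B > C, so the trait is favored while C < n·r·B = 4·0.5·0.506 = 1.012.

1.012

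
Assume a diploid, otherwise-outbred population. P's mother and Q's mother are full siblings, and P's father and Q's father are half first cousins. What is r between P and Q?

Wright's path rule: contributions from independent ancestry routes add.
P and Q are related in two ways: first cousins through their mothers (r = 1/8) and half second cousins through their fathers (r = 1/64).
r = 1/8 + 1/64 = 9/64 = 0.140625.

0.140625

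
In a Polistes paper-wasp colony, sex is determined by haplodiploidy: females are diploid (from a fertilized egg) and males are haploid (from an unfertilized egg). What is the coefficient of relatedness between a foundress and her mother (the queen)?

0.5

One meiotic link between diploid queen and diploid daughter: r = 1/2.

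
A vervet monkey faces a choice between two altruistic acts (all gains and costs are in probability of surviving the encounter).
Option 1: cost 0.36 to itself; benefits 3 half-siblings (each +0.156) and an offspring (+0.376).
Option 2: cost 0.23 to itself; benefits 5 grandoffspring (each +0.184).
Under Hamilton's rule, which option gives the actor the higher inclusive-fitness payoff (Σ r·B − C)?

Option 2

Option 1: r to a half-sibling = 0.25.
Option 1: r to an offspring = 0.5.
Option 1: Σ r·B − C = (3·0.25·0.156 + 1·0.5·0.376) − 0.36 = -0.055.
Option 2: r to a grandoffspring = 0.25.
Option 2: Σ r·B − C = (5·0.25·0.184) − 0.23 = 0.
Option 2 has the higher net inclusive-fitness payoff.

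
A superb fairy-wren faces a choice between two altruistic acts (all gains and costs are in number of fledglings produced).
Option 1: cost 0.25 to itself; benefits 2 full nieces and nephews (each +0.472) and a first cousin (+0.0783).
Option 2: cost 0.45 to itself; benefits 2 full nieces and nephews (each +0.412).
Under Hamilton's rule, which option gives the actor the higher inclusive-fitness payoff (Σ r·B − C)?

Option 1: r to a full niece or nephew = 0.25.
Option 1: r to a first cousin = 0.125.
Option 1: Σ r·B − C = (2·0.25·0.472 + 1·0.125·0.0783) − 0.25 = -0.0042125.
Option 2: r to a full niece or nephew = 0.25.
Option 2: Σ r·B − C = (2·0.25·0.412) − 0.45 = -0.244.
Option 1 has the higher net inclusive-fitness payoff.

Option 1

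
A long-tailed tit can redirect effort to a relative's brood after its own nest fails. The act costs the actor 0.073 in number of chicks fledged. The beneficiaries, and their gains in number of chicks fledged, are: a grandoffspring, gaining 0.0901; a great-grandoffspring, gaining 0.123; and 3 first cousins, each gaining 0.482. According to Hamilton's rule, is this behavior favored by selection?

Hamilton's rule: the trait is favored when the sum of r·B over every recipient exceeds the actor's cost C.
r to a grandoffspring = 1/4 (two parent–offspring links: r = (1/2)^2 = 1/4).
r to a great-grandoffspring = 1/8 (three parent–offspring links: r = (1/2)^3 = 1/8).
r to a first cousin = 1/8 (first cousins share one grandparent pair — two paths of length 4: r = 2·(1/2)^4 = 1/8).
Summing one r·B term per recipient: 1·0.25·0.0901 + 1·0.125·0.123 + 3·0.125·0.482 = 0.21865.
0.21865 > 0.073: the indirect benefit exceeds the cost.

Yes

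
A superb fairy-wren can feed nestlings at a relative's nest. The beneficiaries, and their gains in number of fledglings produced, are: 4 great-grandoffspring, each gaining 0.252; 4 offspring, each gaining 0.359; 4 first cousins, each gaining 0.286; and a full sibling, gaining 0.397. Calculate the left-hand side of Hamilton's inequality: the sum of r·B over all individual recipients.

1.1855

r to a great-grandoffspring = 1/8 (three parent–offspring links: r = (1/2)^3 = 1/8).
r to an offspring = 0.5 (one parent–offspring link: r = (1/2)^1 = 1/2).
r to a first cousin = 1/8 (first cousins share one grandparent pair — two paths of length 4: r = 2·(1/2)^4 = 1/8).
r to a full sibling = 1/2 (full sibs share both parents — two paths of length 2: r = 2·(1/2)^2 = 1/2).
Summing one r·B term per recipient: 4·0.125·0.252 + 4·0.5·0.359 + 4·0.125·0.286 + 1·0.5·0.397 = 1.1855.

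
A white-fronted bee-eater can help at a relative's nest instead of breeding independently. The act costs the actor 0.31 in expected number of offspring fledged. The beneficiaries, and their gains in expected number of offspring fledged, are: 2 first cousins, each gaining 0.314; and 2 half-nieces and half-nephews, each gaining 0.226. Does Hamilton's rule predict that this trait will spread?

Hamilton's rule: the trait is favored when the sum of r·B over every recipient exceeds the actor's cost C.
r to a first cousin = 1/8 (first cousins share one grandparent pair — two paths of length 4: r = 2·(1/2)^4 = 1/8).
r to a half-niece or half-nephew = 1/8 (half-aunt/uncle↔niece/nephew: one path of length 3: r = (1/2)^3 = 1/8).
Summing one r·B term per recipient: 2·0.125·0.314 + 2·0.125·0.226 = 0.135.
0.135 < 0.31: the indirect benefit is less than the cost.

No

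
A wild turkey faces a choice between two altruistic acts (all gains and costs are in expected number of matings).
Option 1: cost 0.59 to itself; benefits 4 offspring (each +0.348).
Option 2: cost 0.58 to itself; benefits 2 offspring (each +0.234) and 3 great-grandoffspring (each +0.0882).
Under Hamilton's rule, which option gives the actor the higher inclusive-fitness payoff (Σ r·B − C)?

Option 1

Option 1: r to an offspring = 0.5.
Option 1: Σ r·B − C = (4·0.5·0.348) − 0.59 = 0.106.
Option 2: r to an offspring = 0.5.
Option 2: r to a great-grandoffspring = 0.125.
Option 2: Σ r·B − C = (2·0.5·0.234 + 3·0.125·0.0882) − 0.58 = -0.312925.
Option 1 has the higher net inclusive-fitness payoff.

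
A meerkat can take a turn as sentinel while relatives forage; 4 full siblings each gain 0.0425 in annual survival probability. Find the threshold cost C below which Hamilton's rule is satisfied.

0.085

r to a full sibling = 1/2 (full sibs share both parents — two paths of length 2: r = 2·(1/2)^2 = 1/2).
Hamilton's rule: n·r·B > C, so the trait is favored while C < n·r·B = 4·0.5·0.0425 = 0.085.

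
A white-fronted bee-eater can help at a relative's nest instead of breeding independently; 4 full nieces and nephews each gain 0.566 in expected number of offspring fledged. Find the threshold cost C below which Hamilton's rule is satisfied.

0.566

r to a full niece or nephew = 0.25 (full aunt/uncle↔niece/nephew: two paths of length 3 through the shared grandparent pair: r = 2·(1/2)^3 = 1/4).
Hamilton's rule: n·r·B > C, so the trait is favored while C < n·r·B = 4·0.25·0.566 = 0.566.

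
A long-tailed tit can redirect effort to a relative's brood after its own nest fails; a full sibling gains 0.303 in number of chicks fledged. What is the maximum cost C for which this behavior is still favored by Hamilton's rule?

0.1515

r to a full sibling = 1/2 (full sibs share both parents — two paths of length 2: r = 2·(1/2)^2 = 1/2).
Hamilton's rule: n·r·B > C, so the trait is favored while C < n·r·B = 1·0.5·0.303 = 0.1515.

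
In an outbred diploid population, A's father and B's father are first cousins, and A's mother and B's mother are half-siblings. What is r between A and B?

0.09375

Wright's path rule: contributions from independent ancestry routes add.
A and B are related in two ways: second cousins through their fathers (r = 1/32) and half first cousins through their mothers (r = 1/16).
r = 1/32 + 1/16 = 3/32 = 0.09375.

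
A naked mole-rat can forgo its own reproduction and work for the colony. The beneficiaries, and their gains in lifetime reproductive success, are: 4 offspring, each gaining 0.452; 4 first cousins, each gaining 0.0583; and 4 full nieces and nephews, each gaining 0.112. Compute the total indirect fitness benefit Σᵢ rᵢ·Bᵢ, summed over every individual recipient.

r to an offspring = 0.5 (one parent–offspring link: r = (1/2)^1 = 1/2).
r to a first cousin = 1/8 (first cousins share one grandparent pair — two paths of length 4: r = 2·(1/2)^4 = 1/8).
r to a full niece or nephew = 0.25 (full aunt/uncle↔niece/nephew: two paths of length 3 through the shared grandparent pair: r = 2·(1/2)^3 = 1/4).
Summing one r·B term per recipient: 4·0.5·0.452 + 4·0.125·0.0583 + 4·0.25·0.112 = 1.04515.

1.04515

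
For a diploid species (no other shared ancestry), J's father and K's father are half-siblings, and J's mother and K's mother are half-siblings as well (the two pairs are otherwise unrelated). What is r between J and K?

With two independent routes of shared ancestry, r is the sum of the two contributions.
J and K are related in two ways: half first cousins through their fathers (r = 1/16) and half first cousins through their mothers (r = 1/16).
r = 1/16 + 1/16 = 0.125.

0.125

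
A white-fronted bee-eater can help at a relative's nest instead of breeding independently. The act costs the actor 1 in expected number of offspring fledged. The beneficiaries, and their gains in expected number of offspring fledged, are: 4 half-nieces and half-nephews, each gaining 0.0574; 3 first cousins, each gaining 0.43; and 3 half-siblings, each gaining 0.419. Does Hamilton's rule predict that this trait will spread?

Hamilton's rule: the trait is favored when the sum of r·B over every recipient exceeds the actor's cost C.
r to a half-niece or half-nephew = 1/8 (half-aunt/uncle↔niece/nephew: one path of length 3: r = (1/2)^3 = 1/8).
r to a first cousin = 0.125 (first cousins share one grandparent pair — two paths of length 4: r = 2·(1/2)^4 = 1/8).
r to a half-sibling = 0.25 (half-sibs share one parent — one path of length 2: r = (1/2)^2 = 1/4).
Summing one r·B term per recipient: 4·0.125·0.0574 + 3·0.125·0.43 + 3·0.25·0.419 = 0.5042.
0.5042 < 1: the indirect benefit is less than the cost.

No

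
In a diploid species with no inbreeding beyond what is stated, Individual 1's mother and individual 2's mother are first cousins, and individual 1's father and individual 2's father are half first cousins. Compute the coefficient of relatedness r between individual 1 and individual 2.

0.046875

Wright's path rule: contributions from independent ancestry routes add.
Individual 1 and individual 2 are related in two ways: second cousins through their mothers (r = 1/32) and half second cousins through their fathers (r = 1/64).
r = 1/32 + 1/64 = 0.046875.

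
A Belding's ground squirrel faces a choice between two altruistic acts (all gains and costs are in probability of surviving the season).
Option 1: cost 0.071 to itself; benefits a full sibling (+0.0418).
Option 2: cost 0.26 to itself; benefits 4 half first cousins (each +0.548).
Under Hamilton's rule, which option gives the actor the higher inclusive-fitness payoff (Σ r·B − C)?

Option 1: r to a full sibling = 0.5.
Option 1: Σ r·B − C = (1·0.5·0.0418) − 0.071 = -0.0501.
Option 2: r to a half first cousin = 0.0625.
Option 2: Σ r·B − C = (4·0.0625·0.548) − 0.26 = -0.123.
Option 1 has the higher net inclusive-fitness payoff.

Option 1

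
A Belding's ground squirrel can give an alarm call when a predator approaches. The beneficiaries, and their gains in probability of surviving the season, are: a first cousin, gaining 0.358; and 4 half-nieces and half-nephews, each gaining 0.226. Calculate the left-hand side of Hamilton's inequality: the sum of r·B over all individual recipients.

0.15775

r to a first cousin = 0.125 (first cousins share one grandparent pair — two paths of length 4: r = 2·(1/2)^4 = 1/8).
r to a half-niece or half-nephew = 1/8 (half-aunt/uncle↔niece/nephew: one path of length 3: r = (1/2)^3 = 1/8).
Summing one r·B term per recipient: 1·0.125·0.358 + 4·0.125·0.226 = 0.15775.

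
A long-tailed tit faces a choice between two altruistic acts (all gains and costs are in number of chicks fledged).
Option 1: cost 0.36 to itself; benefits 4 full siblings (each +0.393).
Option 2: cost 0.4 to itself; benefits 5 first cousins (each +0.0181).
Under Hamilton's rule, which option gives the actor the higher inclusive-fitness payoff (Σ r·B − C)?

Option 1

Option 1: r to a full sibling = 0.5.
Option 1: Σ r·B − C = (4·0.5·0.393) − 0.36 = 0.426.
Option 2: r to a first cousin = 0.125.
Option 2: Σ r·B − C = (5·0.125·0.0181) − 0.4 = -0.3886875.
Option 1 has the higher net inclusive-fitness payoff.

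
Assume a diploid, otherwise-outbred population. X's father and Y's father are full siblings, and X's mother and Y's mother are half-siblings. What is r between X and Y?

Independent pedigree routes through distinct common ancestors add.
X and Y are related in two ways: first cousins through their fathers (r = 1/8) and half first cousins through their mothers (r = 1/16).
r = 1/8 + 1/16 = 3/16 = 0.1875.

0.1875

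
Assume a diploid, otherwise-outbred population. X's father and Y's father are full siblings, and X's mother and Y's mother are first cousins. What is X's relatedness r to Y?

0.15625

Wright's path rule: contributions from independent ancestry routes add.
X and Y are related in two ways: first cousins through their fathers (r = 1/8) and second cousins through their mothers (r = 1/32).
r = 1/8 + 1/32 = 5/32 = 0.15625.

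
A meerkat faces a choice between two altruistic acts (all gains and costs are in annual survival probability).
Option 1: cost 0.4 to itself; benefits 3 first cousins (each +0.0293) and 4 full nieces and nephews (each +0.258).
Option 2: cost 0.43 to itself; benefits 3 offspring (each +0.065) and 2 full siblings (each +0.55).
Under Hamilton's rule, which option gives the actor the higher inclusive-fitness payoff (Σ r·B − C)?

Option 2

Option 1: r to a first cousin = 0.125.
Option 1: r to a full niece or nephew = 0.25.
Option 1: Σ r·B − C = (3·0.125·0.0293 + 4·0.25·0.258) − 0.4 = -0.1310125.
Option 2: r to an offspring = 0.5.
Option 2: r to a full sibling = 0.5.
Option 2: Σ r·B − C = (3·0.5·0.065 + 2·0.5·0.55) − 0.43 = 0.2175.
Option 2 has the higher net inclusive-fitness payoff.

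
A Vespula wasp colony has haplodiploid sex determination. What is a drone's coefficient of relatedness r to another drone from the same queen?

0.5

Haploid brothers each carry a random half of the queen's diploid genome, so on average they share half: r = 1/2.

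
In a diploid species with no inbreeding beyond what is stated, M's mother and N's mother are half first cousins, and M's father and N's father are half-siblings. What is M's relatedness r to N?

0.078125

With two independent routes of shared ancestry, r is the sum of the two contributions.
M and N are related in two ways: half second cousins through their mothers (r = 1/64) and half first cousins through their fathers (r = 1/16).
r = 1/64 + 1/16 = 5/64 = 0.078125.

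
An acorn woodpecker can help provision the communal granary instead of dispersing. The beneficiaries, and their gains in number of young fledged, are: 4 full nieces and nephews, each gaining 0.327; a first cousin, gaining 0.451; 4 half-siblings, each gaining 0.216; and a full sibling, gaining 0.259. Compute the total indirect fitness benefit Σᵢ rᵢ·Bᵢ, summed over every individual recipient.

r to a full niece or nephew = 1/4 (full aunt/uncle↔niece/nephew: two paths of length 3 through the shared grandparent pair: r = 2·(1/2)^3 = 1/4).
r to a first cousin = 0.125 (first cousins share one grandparent pair — two paths of length 4: r = 2·(1/2)^4 = 1/8).
r to a half-sibling = 0.25 (half-sibs share one parent — one path of length 2: r = (1/2)^2 = 1/4).
r to a full sibling = 0.5 (full sibs share both parents — two paths of length 2: r = 2·(1/2)^2 = 1/2).
Summing one r·B term per recipient: 4·0.25·0.327 + 1·0.125·0.451 + 4·0.25·0.216 + 1·0.5·0.259 = 0.728875.

0.728875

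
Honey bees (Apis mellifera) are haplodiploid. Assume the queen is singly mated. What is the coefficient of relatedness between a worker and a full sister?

0.75

Haplodiploid full sisters inherit their father's entire haploid genome identically (contributing 1/2) and on average half of their mother's contribution (1/2 · 1/2 = 1/4); r = 1/2 + 1/4 = 3/4.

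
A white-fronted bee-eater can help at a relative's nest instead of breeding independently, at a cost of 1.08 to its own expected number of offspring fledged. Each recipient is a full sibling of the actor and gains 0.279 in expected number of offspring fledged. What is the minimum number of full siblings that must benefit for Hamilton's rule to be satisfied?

8

r to a full sibling = 0.5 (full sibs share both parents — two paths of length 2: r = 2·(1/2)^2 = 1/2).
Hamilton's rule: n·r·B > C  ⇒  n > C/(r·B) = 1.08/(0.5·0.279) = 7.742.
The smallest integer exceeding 7.742 is 8.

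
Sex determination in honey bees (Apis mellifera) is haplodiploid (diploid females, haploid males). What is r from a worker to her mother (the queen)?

0.5

One meiotic link between diploid queen and diploid daughter: r = 1/2.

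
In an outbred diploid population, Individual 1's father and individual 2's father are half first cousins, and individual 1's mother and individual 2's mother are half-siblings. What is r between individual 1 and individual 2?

0.078125

Wright's path rule: contributions from independent ancestry routes add.
Individual 1 and individual 2 are related in two ways: half second cousins through their fathers (r = 1/64) and half first cousins through their mothers (r = 1/16).
r = 1/64 + 1/16 = 5/64 = 0.078125.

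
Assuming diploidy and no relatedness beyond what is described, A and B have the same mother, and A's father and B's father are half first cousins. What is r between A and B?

With two independent routes of shared ancestry, r is the sum of the two contributions.
A and B are related in two ways: half-sibs through their shared mother (r = 1/4) and half second cousins through their fathers (r = 1/64).
r = 1/4 + 1/64 = 17/64 = 0.265625.

0.265625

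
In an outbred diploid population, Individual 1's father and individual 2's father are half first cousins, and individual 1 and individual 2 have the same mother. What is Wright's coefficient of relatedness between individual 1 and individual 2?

0.265625

Wright's path rule: contributions from independent ancestry routes add.
Individual 1 and individual 2 are related in two ways: half second cousins through their fathers (r = 1/64) and half-sibs through their shared mother (r = 1/4).
r = 1/64 + 1/4 = 0.265625.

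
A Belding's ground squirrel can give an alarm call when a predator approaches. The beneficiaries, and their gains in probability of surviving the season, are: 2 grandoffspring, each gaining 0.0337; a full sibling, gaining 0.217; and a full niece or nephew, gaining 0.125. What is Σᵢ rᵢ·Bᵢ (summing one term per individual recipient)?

r to a grandoffspring = 0.25 (two parent–offspring links: r = (1/2)^2 = 1/4).
r to a full sibling = 0.5 (full sibs share both parents — two paths of length 2: r = 2·(1/2)^2 = 1/2).
r to a full niece or nephew = 1/4 (full aunt/uncle↔niece/nephew: two paths of length 3 through the shared grandparent pair: r = 2·(1/2)^3 = 1/4).
Summing one r·B term per recipient: 2·0.25·0.0337 + 1·0.5·0.217 + 1·0.25·0.125 = 0.1566.

0.1566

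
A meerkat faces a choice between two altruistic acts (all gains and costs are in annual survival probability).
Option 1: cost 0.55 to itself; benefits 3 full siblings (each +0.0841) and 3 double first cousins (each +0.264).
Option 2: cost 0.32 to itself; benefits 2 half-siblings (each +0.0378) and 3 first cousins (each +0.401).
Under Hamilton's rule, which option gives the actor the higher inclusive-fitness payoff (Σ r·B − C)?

Option 2

Option 1: r to a full sibling = 0.5.
Option 1: r to a double first cousin = 0.25.
Option 1: Σ r·B − C = (3·0.5·0.0841 + 3·0.25·0.264) − 0.55 = -0.22585.
Option 2: r to a half-sibling = 0.25.
Option 2: r to a first cousin = 0.125.
Option 2: Σ r·B − C = (2·0.25·0.0378 + 3·0.125·0.401) − 0.32 = -0.150725.
Option 2 has the higher net inclusive-fitness payoff.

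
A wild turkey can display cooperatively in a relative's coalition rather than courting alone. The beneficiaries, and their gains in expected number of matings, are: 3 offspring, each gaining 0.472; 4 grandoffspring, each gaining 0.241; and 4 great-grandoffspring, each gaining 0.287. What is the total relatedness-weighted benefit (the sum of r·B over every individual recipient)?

1.0925

r to an offspring = 1/2 (one parent–offspring link: r = (1/2)^1 = 1/2).
r to a grandoffspring = 0.25 (two parent–offspring links: r = (1/2)^2 = 1/4).
r to a great-grandoffspring = 0.125 (three parent–offspring links: r = (1/2)^3 = 1/8).
Summing one r·B term per recipient: 3·0.5·0.472 + 4·0.25·0.241 + 4·0.125·0.287 = 1.0925.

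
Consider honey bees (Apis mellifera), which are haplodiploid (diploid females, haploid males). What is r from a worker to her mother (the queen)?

0.5

One meiotic link between diploid queen and diploid daughter: r = 1/2.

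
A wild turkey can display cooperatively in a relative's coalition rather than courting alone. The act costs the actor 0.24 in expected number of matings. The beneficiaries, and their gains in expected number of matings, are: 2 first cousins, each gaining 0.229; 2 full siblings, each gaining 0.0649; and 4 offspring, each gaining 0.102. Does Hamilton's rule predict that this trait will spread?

Yes

Hamilton's rule: the trait is favored when the sum of r·B over every recipient exceeds the actor's cost C.
r to a first cousin = 0.125 (first cousins share one grandparent pair — two paths of length 4: r = 2·(1/2)^4 = 1/8).
r to a full sibling = 0.5 (full sibs share both parents — two paths of length 2: r = 2·(1/2)^2 = 1/2).
r to an offspring = 1/2 (one parent–offspring link: r = (1/2)^1 = 1/2).
Summing one r·B term per recipient: 2·0.125·0.229 + 2·0.5·0.0649 + 4·0.5·0.102 = 0.32615.
0.32615 > 0.24: the indirect benefit exceeds the cost.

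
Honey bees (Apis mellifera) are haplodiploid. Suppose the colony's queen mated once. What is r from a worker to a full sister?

0.75

Haplodiploid full sisters inherit their father's entire haploid genome identically (contributing 1/2) and on average half of their mother's contribution (1/2 · 1/2 = 1/4); r = 1/2 + 1/4 = 3/4.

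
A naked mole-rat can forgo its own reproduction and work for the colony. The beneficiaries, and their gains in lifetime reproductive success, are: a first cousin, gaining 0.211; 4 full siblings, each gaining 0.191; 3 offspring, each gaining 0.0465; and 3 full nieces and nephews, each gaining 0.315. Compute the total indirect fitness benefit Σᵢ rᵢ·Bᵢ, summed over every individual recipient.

0.714375

r to a first cousin = 0.125 (first cousins share one grandparent pair — two paths of length 4: r = 2·(1/2)^4 = 1/8).
r to a full sibling = 0.5 (full sibs share both parents — two paths of length 2: r = 2·(1/2)^2 = 1/2).
r to an offspring = 0.5 (one parent–offspring link: r = (1/2)^1 = 1/2).
r to a full niece or nephew = 0.25 (full aunt/uncle↔niece/nephew: two paths of length 3 through the shared grandparent pair: r = 2·(1/2)^3 = 1/4).
Summing one r·B term per recipient: 1·0.125·0.211 + 4·0.5·0.191 + 3·0.5·0.0465 + 3·0.25·0.315 = 0.714375.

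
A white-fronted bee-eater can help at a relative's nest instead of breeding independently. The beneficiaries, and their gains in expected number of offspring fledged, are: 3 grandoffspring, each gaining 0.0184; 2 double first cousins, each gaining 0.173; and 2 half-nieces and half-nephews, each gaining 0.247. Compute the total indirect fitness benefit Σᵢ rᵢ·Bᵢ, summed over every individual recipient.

r to a grandoffspring = 1/4 (two parent–offspring links: r = (1/2)^2 = 1/4).
r to a double first cousin = 0.25 (double first cousins share both grandparent pairs — four paths of length 4: r = 4·(1/2)^4 = 1/4).
r to a half-niece or half-nephew = 1/8 (half-aunt/uncle↔niece/nephew: one path of length 3: r = (1/2)^3 = 1/8).
Summing one r·B term per recipient: 3·0.25·0.0184 + 2·0.25·0.173 + 2·0.125·0.247 = 0.16205.

0.16205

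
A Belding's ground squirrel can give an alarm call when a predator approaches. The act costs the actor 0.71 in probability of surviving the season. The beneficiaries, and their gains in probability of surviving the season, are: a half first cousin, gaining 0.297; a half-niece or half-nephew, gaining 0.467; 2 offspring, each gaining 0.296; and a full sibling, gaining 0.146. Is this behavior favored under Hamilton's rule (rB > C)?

No

Hamilton's rule: the trait is favored when the sum of r·B over every recipient exceeds the actor's cost C.
r to a half first cousin = 0.0625 (half first cousins share one grandparent — one path of length 4: r = (1/2)^4 = 1/16).
r to a half-niece or half-nephew = 1/8 (half-aunt/uncle↔niece/nephew: one path of length 3: r = (1/2)^3 = 1/8).
r to an offspring = 0.5 (one parent–offspring link: r = (1/2)^1 = 1/2).
r to a full sibling = 1/2 (full sibs share both parents — two paths of length 2: r = 2·(1/2)^2 = 1/2).
Summing one r·B term per recipient: 1·0.0625·0.297 + 1·0.125·0.467 + 2·0.5·0.296 + 1·0.5·0.146 = 0.4459375.
0.4459375 < 0.71: the indirect benefit is less than the cost.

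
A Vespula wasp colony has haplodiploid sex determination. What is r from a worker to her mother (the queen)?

One meiotic link between diploid queen and diploid daughter: r = 1/2.

0.5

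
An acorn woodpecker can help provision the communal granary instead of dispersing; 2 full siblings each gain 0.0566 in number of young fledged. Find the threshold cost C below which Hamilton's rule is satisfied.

0.0566

r to a full sibling = 1/2 (full sibs share both parents — two paths of length 2: r = 2·(1/2)^2 = 1/2).
Hamilton's rule: n·r·B > C, so the trait is favored while C < n·r·B = 2·0.5·0.0566 = 0.0566.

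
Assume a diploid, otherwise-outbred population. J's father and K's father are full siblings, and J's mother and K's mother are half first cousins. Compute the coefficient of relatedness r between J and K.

0.140625

Relatedness sums over independent paths through distinct common ancestors.
J and K are related in two ways: first cousins through their fathers (r = 1/8) and half second cousins through their mothers (r = 1/64).
r = 1/8 + 1/64 = 9/64 = 0.140625.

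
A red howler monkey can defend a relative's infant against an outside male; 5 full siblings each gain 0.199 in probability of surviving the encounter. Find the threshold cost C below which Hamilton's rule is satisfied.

0.4975

r to a full sibling = 1/2 (full sibs share both parents — two paths of length 2: r = 2·(1/2)^2 = 1/2).
Hamilton's rule: n·r·B > C, so the trait is favored while C < n·r·B = 5·0.5·0.199 = 0.4975.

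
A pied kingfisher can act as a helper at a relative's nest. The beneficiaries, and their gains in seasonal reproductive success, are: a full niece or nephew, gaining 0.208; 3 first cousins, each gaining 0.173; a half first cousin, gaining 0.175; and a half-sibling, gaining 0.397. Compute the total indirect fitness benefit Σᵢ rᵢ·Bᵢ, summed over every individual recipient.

0.2270625

r to a full niece or nephew = 0.25 (full aunt/uncle↔niece/nephew: two paths of length 3 through the shared grandparent pair: r = 2·(1/2)^3 = 1/4).
r to a first cousin = 1/8 (first cousins share one grandparent pair — two paths of length 4: r = 2·(1/2)^4 = 1/8).
r to a half first cousin = 1/16 (half first cousins share one grandparent — one path of length 4: r = (1/2)^4 = 1/16).
r to a half-sibling = 1/4 (half-sibs share one parent — one path of length 2: r = (1/2)^2 = 1/4).
Summing one r·B term per recipient: 1·0.25·0.208 + 3·0.125·0.173 + 1·0.0625·0.175 + 1·0.25·0.397 = 0.2270625.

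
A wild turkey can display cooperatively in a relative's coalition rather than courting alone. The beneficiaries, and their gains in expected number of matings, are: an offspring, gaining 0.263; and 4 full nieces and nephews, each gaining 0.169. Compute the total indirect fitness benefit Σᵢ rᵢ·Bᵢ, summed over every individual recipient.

r to an offspring = 1/2 (one parent–offspring link: r = (1/2)^1 = 1/2).
r to a full niece or nephew = 0.25 (full aunt/uncle↔niece/nephew: two paths of length 3 through the shared grandparent pair: r = 2·(1/2)^3 = 1/4).
Summing one r·B term per recipient: 1·0.5·0.263 + 4·0.25·0.169 = 0.3005.

0.3005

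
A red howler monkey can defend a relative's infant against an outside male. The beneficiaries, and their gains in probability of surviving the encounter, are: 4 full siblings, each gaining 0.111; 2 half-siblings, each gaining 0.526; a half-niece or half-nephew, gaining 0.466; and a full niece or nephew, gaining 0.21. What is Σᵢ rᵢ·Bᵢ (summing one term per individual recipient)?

r to a full sibling = 1/2 (full sibs share both parents — two paths of length 2: r = 2·(1/2)^2 = 1/2).
r to a half-sibling = 0.25 (half-sibs share one parent — one path of length 2: r = (1/2)^2 = 1/4).
r to a half-niece or half-nephew = 1/8 (half-aunt/uncle↔niece/nephew: one path of length 3: r = (1/2)^3 = 1/8).
r to a full niece or nephew = 0.25 (full aunt/uncle↔niece/nephew: two paths of length 3 through the shared grandparent pair: r = 2·(1/2)^3 = 1/4).
Summing one r·B term per recipient: 4·0.5·0.111 + 2·0.25·0.526 + 1·0.125·0.466 + 1·0.25·0.21 = 0.59575.

0.59575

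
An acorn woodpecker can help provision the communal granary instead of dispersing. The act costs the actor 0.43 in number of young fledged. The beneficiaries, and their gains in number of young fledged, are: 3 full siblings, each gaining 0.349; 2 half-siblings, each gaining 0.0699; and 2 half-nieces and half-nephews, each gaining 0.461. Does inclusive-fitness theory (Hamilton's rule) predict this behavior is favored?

Hamilton's rule: the trait is favored when the sum of r·B over every recipient exceeds the actor's cost C.
r to a full sibling = 0.5 (full sibs share both parents — two paths of length 2: r = 2·(1/2)^2 = 1/2).
r to a half-sibling = 0.25 (half-sibs share one parent — one path of length 2: r = (1/2)^2 = 1/4).
r to a half-niece or half-nephew = 1/8 (half-aunt/uncle↔niece/nephew: one path of length 3: r = (1/2)^3 = 1/8).
Summing one r·B term per recipient: 3·0.5·0.349 + 2·0.25·0.0699 + 2·0.125·0.461 = 0.6737.
0.6737 > 0.43: the indirect benefit exceeds the cost.

Yes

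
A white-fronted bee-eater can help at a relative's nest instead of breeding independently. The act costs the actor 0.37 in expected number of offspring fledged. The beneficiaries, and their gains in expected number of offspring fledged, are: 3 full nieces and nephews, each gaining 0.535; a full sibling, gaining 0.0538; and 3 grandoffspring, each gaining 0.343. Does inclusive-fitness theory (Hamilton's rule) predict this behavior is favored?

Yes

Hamilton's rule: the trait is favored when the sum of r·B over every recipient exceeds the actor's cost C.
r to a full niece or nephew = 1/4 (full aunt/uncle↔niece/nephew: two paths of length 3 through the shared grandparent pair: r = 2·(1/2)^3 = 1/4).
r to a full sibling = 0.5 (full sibs share both parents — two paths of length 2: r = 2·(1/2)^2 = 1/2).
r to a grandoffspring = 1/4 (two parent–offspring links: r = (1/2)^2 = 1/4).
Summing one r·B term per recipient: 3·0.25·0.535 + 1·0.5·0.0538 + 3·0.25·0.343 = 0.6854.
0.6854 > 0.37: the indirect benefit exceeds the cost.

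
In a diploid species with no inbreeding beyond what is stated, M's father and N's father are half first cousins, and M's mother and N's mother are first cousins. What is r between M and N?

Relatedness sums over independent paths through distinct common ancestors.
M and N are related in two ways: half second cousins through their fathers (r = 1/64) and second cousins through their mothers (r = 1/32).
r = 1/64 + 1/32 = 3/64 = 0.046875.

0.046875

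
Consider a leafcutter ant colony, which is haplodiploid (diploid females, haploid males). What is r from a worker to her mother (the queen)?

One meiotic link between diploid queen and diploid daughter: r = 1/2.

0.5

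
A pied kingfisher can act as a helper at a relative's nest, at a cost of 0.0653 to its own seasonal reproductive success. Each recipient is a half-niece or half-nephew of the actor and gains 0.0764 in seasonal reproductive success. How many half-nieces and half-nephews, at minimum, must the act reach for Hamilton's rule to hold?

r to a half-niece or half-nephew = 0.125 (half-aunt/uncle↔niece/nephew: one path of length 3: r = (1/2)^3 = 1/8).
Hamilton's rule: n·r·B > C  ⇒  n > C/(r·B) = 0.0653/(0.125·0.0764) = 6.838.
The smallest integer exceeding 6.838 is 7.

7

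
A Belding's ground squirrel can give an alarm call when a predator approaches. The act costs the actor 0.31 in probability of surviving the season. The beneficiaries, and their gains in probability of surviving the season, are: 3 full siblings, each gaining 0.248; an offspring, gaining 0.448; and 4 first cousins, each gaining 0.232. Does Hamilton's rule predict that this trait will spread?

Yes

Hamilton's rule: the trait is favored when the sum of r·B over every recipient exceeds the actor's cost C.
r to a full sibling = 0.5 (full sibs share both parents — two paths of length 2: r = 2·(1/2)^2 = 1/2).
r to an offspring = 0.5 (one parent–offspring link: r = (1/2)^1 = 1/2).
r to a first cousin = 0.125 (first cousins share one grandparent pair — two paths of length 4: r = 2·(1/2)^4 = 1/8).
Summing one r·B term per recipient: 3·0.5·0.248 + 1·0.5·0.448 + 4·0.125·0.232 = 0.712.
0.712 > 0.31: the indirect benefit exceeds the cost.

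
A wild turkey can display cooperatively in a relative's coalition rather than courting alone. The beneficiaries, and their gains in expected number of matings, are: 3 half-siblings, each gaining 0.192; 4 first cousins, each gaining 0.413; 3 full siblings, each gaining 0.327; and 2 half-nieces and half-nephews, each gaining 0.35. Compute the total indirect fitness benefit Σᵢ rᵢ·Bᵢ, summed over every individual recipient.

r to a half-sibling = 0.25 (half-sibs share one parent — one path of length 2: r = (1/2)^2 = 1/4).
r to a first cousin = 0.125 (first cousins share one grandparent pair — two paths of length 4: r = 2·(1/2)^4 = 1/8).
r to a full sibling = 1/2 (full sibs share both parents — two paths of length 2: r = 2·(1/2)^2 = 1/2).
r to a half-niece or half-nephew = 0.125 (half-aunt/uncle↔niece/nephew: one path of length 3: r = (1/2)^3 = 1/8).
Summing one r·B term per recipient: 3·0.25·0.192 + 4·0.125·0.413 + 3·0.5·0.327 + 2·0.125·0.35 = 0.9285.

0.9285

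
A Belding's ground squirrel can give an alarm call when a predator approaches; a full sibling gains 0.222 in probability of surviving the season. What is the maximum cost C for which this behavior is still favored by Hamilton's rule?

r to a full sibling = 1/2 (full sibs share both parents — two paths of length 2: r = 2·(1/2)^2 = 1/2).
Hamilton's rule: n·r·B > C, so the trait is favored while C < n·r·B = 1·0.5·0.222 = 0.111.

0.111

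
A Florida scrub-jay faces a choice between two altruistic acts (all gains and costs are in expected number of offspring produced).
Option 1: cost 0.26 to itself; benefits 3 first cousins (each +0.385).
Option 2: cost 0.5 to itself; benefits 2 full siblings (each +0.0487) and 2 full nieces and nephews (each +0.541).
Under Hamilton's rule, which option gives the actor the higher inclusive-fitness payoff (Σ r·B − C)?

Option 1

Option 1: r to a first cousin = 0.125.
Option 1: Σ r·B − C = (3·0.125·0.385) − 0.26 = -0.115625.
Option 2: r to a full sibling = 0.5.
Option 2: r to a full niece or nephew = 0.25.
Option 2: Σ r·B − C = (2·0.5·0.0487 + 2·0.25·0.541) − 0.5 = -0.1808.
Option 1 has the higher net inclusive-fitness payoff.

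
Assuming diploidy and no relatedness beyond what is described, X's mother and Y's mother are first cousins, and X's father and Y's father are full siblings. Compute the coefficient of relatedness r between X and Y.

0.15625

Wright's path rule: contributions from independent ancestry routes add.
X and Y are related in two ways: second cousins through their mothers (r = 1/32) and first cousins through their fathers (r = 1/8).
r = 1/32 + 1/8 = 5/32 = 0.15625.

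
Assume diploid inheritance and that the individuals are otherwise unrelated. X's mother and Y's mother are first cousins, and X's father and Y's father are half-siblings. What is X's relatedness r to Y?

0.09375

Independent pedigree routes through distinct common ancestors add.
X and Y are related in two ways: second cousins through their mothers (r = 1/32) and half first cousins through their fathers (r = 1/16).
r = 1/32 + 1/16 = 3/32 = 0.09375.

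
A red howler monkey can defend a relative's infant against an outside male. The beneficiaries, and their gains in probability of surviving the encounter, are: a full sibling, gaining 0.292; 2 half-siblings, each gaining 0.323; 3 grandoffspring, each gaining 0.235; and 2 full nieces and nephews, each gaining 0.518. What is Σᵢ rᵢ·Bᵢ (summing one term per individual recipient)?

r to a full sibling = 0.5 (full sibs share both parents — two paths of length 2: r = 2·(1/2)^2 = 1/2).
r to a half-sibling = 0.25 (half-sibs share one parent — one path of length 2: r = (1/2)^2 = 1/4).
r to a grandoffspring = 0.25 (two parent–offspring links: r = (1/2)^2 = 1/4).
r to a full niece or nephew = 1/4 (full aunt/uncle↔niece/nephew: two paths of length 3 through the shared grandparent pair: r = 2·(1/2)^3 = 1/4).
Summing one r·B term per recipient: 1·0.5·0.292 + 2·0.25·0.323 + 3·0.25·0.235 + 2·0.25·0.518 = 0.74275.

0.74275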